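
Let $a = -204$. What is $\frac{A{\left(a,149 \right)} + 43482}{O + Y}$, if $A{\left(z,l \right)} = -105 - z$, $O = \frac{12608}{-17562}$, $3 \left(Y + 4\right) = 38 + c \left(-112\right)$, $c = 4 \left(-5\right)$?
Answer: $\frac{382684761}{6626278} \approx 57.753$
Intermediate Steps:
$c = -20$
$Y = \frac{2266}{3}$ ($Y = -4 + \frac{38 - -2240}{3} = -4 + \frac{38 + 2240}{3} = -4 + \frac{1}{3} \cdot 2278 = -4 + \frac{2278}{3} = \frac{2266}{3} \approx 755.33$)
$O = - \frac{6304}{8781}$ ($O = 12608 \left(- \frac{1}{17562}\right) = - \frac{6304}{8781} \approx -0.71791$)
$\frac{A{\left(a,149 \right)} + 43482}{O + Y} = \frac{\left(-105 - -204\right) + 43482}{- \frac{6304}{8781} + \frac{2266}{3}} = \frac{\left(-105 + 204\right) + 43482}{\frac{6626278}{8781}} = \left(99 + 43482\right) \frac{8781}{6626278} = 43581 \cdot \frac{8781}{6626278} = \frac{382684761}{6626278}$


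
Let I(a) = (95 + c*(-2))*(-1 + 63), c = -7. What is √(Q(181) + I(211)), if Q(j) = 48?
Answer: √6806 ≈ 82.499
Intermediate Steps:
I(a) = 6758 (I(a) = (95 - 7*(-2))*(-1 + 63) = (95 + 14)*62 = 109*62 = 6758)
√(Q(181) + I(211)) = √(48 + 6758) = √6806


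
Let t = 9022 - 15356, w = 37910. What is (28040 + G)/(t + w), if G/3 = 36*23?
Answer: 7631/7894 ≈ 0.96668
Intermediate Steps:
G = 2484 (G = 3*(36*23) = 3*828 = 2484)
t = -6334
(28040 + G)/(t + w) = (28040 + 2484)/(-6334 + 37910) = 30524/31576 = 30524*(1/31576) = 7631/7894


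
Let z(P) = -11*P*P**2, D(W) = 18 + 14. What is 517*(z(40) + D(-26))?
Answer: -363951456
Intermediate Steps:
D(W) = 32
z(P) = -11*P**3
517*(z(40) + D(-26)) = 517*(-11*40**3 + 32) = 517*(-11*64000 + 32) = 517*(-704000 + 32) = 517*(-703968) = -363951456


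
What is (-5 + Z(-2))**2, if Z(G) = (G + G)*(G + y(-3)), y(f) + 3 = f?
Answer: 729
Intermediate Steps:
y(f) = -3 + f
Z(G) = 2*G*(-6 + G) (Z(G) = (G + G)*(G + (-3 - 3)) = (2*G)*(G - 6) = (2*G)*(-6 + G) = 2*G*(-6 + G))
(-5 + Z(-2))**2 = (-5 + 2*(-2)*(-6 - 2))**2 = (-5 + 2*(-2)*(-8))**2 = (-5 + 32)**2 = 27**2 = 729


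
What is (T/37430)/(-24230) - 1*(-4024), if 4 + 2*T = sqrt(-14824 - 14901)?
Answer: 1824740946801/453464450 - I*sqrt(1189)/362771560 ≈ 4024.0 - 9.5051e-8*I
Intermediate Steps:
T = -2 + 5*I*sqrt(1189)/2 (T = -2 + sqrt(-14824 - 14901)/2 = -2 + sqrt(-29725)/2 = -2 + (5*I*sqrt(1189))/2 = -2 + 5*I*sqrt(1189)/2 ≈ -2.0 + 86.205*I)
(T/37430)/(-24230) - 1*(-4024) = ((-2 + 5*I*sqrt(1189)/2)/37430)/(-24230) - 1*(-4024) = ((-2 + 5*I*sqrt(1189)/2)*(1/37430))*(-1/24230) + 4024 = (-1/18715 + I*sqrt(1189)/14972)*(-1/24230) + 4024 = (1/453464450 - I*sqrt(1189)/362771560) + 4024 = 1824740946801/453464450 - I*sqrt(1189)/362771560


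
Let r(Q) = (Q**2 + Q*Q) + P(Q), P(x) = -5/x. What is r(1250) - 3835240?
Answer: -177560001/250 ≈ -7.1024e+5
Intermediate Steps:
r(Q) = -5/Q + 2*Q**2 (r(Q) = (Q**2 + Q*Q) - 5/Q = (Q**2 + Q**2) - 5/Q = 2*Q**2 - 5/Q = -5/Q + 2*Q**2)
r(1250) - 3835240 = (-5 + 2*1250**3)/1250 - 3835240 = (-5 + 2*1953125000)/1250 - 3835240 = (-5 + 3906250000)/1250 - 3835240 = (1/1250)*3906249995 - 3835240 = 781249999/250 - 3835240 = -177560001/250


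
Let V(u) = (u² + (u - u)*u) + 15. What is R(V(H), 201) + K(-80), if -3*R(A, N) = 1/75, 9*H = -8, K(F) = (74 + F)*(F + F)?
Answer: 215999/225 ≈ 960.00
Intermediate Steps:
K(F) = 2*F*(74 + F) (K(F) = (74 + F)*(2*F) = 2*F*(74 + F))
H = -8/9 (H = (⅑)*(-8) = -8/9 ≈ -0.88889)
V(u) = 15 + u² (V(u) = (u² + 0*u) + 15 = (u² + 0) + 15 = u² + 15 = 15 + u²)
R(A, N) = -1/225 (R(A, N) = -⅓/75 = -⅓*1/75 = -1/225)
R(V(H), 201) + K(-80) = -1/225 + 2*(-80)*(74 - 80) = -1/225 + 2*(-80)*(-6) = -1/225 + 960 = 215999/225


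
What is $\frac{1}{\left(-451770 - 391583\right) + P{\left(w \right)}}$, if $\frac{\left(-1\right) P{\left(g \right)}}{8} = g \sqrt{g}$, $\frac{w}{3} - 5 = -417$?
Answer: $- \frac{843353}{832091146993} - \frac{19776 i \sqrt{309}}{832091146993} \approx -1.0135 \cdot 10^{-6} - 4.1778 \cdot 10^{-7} i$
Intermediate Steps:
$w = -1236$ ($w = 15 + 3 \left(-417\right) = 15 - 1251 = -1236$)
$P{\left(g \right)} = - 8 g^{\frac{3}{2}}$ ($P{\left(g \right)} = - 8 g \sqrt{g} = - 8 g^{\frac{3}{2}}$)
$\frac{1}{\left(-451770 - 391583\right) + P{\left(w \right)}} = \frac{1}{\left(-451770 - 391583\right) - 8 \left(-1236\right)^{\frac{3}{2}}} = \frac{1}{-843353 - 8 \left(- 2472 i \sqrt{309}\right)} = \frac{1}{-843353 + 19776 i \sqrt{309}}$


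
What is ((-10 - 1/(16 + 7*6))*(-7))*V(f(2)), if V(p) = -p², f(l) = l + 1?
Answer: -36603/58 ≈ -631.09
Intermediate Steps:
f(l) = 1 + l
((-10 - 1/(16 + 7*6))*(-7))*V(f(2)) = ((-10 - 1/(16 + 7*6))*(-7))*(-(1 + 2)²) = ((-10 - 1/(16 + 42))*(-7))*(-1*3²) = ((-10 - 1/58)*(-7))*(-1*9) = ((-10 - 1*1/58)*(-7))*(-9) = ((-10 - 1/58)*(-7))*(-9) = -581/58*(-7)*(-9) = (4067/58)*(-9) = -36603/58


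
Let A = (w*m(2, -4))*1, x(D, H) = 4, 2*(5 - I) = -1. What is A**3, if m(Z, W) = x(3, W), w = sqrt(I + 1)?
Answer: 208*sqrt(26) ≈ 1060.6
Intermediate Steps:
I = 11/2 (I = 5 - 1/2*(-1) = 5 + 1/2 = 11/2 ≈ 5.5000)
w = sqrt(26)/2 (w = sqrt(11/2 + 1) = sqrt(13/2) = sqrt(26)/2 ≈ 2.5495)
m(Z, W) = 4
A = 2*sqrt(26) (A = ((sqrt(26)/2)*4)*1 = (2*sqrt(26))*1 = 2*sqrt(26) ≈ 10.198)
A**3 = (2*sqrt(26))**3 = 208*sqrt(26)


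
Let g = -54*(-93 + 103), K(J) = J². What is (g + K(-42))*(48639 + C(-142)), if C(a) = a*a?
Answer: 84214872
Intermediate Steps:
C(a) = a²
g = -540 (g = -54*10 = -540)
(g + K(-42))*(48639 + C(-142)) = (-540 + (-42)²)*(48639 + (-142)²) = (-540 + 1764)*(48639 + 20164) = 1224*68803 = 84214872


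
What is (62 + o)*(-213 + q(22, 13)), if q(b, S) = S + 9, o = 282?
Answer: -65704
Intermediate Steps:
q(b, S) = 9 + S
(62 + o)*(-213 + q(22, 13)) = (62 + 282)*(-213 + (9 + 13)) = 344*(-213 + 22) = 344*(-191) = -65704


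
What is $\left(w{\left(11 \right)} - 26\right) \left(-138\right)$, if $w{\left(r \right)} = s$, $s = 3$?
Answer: $3174$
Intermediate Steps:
$w{\left(r \right)} = 3$
$\left(w{\left(11 \right)} - 26\right) \left(-138\right) = \left(3 - 26\right) \left(-138\right) = \left(-23\right) \left(-138\right) = 3174$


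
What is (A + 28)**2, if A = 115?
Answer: 20449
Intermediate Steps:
(A + 28)**2 = (115 + 28)**2 = 143**2 = 20449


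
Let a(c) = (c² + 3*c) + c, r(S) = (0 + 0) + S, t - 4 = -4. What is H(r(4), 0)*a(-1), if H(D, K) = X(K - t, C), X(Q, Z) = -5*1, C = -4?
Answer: 15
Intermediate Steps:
t = 0 (t = 4 - 4 = 0)
r(S) = S (r(S) = 0 + S = S)
X(Q, Z) = -5
H(D, K) = -5
a(c) = c² + 4*c
H(r(4), 0)*a(-1) = -(-5)*(4 - 1) = -(-5)*3 = -5*(-3) = 15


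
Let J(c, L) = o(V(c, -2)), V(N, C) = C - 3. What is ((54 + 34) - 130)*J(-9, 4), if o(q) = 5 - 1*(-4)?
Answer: -378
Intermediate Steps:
V(N, C) = -3 + C
o(q) = 9 (o(q) = 5 + 4 = 9)
J(c, L) = 9
((54 + 34) - 130)*J(-9, 4) = ((54 + 34) - 130)*9 = (88 - 130)*9 = -42*9 = -378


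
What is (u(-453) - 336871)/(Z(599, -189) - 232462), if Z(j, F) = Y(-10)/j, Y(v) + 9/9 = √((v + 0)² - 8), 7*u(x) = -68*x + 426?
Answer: 194078388873525087/135723681374246203 + 2787586666*√23/135723681374246203 ≈ 1.4300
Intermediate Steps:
u(x) = 426/7 - 68*x/7 (u(x) = (-68*x + 426)/7 = (426 - 68*x)/7 = 426/7 - 68*x/7)
Y(v) = -1 + √(-8 + v²) (Y(v) = -1 + √((v + 0)² - 8) = -1 + √(v² - 8) = -1 + √(-8 + v²))
Z(j, F) = (-1 + 2*√23)/j (Z(j, F) = (-1 + √(-8 + (-10)²))/j = (-1 + √(-8 + 100))/j = (-1 + √92)/j = (-1 + 2*√23)/j)
(u(-453) - 336871)/(Z(599, -189) - 232462) = ((426/7 - 68/7*(-453)) - 336871)/((-1 + 2*√23)/599 - 232462) = ((426/7 + 30804/7) - 336871)/((-1 + 2*√23)/599 - 232462) = (31230/7 - 336871)/((-1/599 + 2*√23/599) - 232462) = -2326867/(7*(-139244739/599 + 2*√23/599))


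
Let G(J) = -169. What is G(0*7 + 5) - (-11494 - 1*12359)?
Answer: 23684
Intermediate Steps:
G(0*7 + 5) - (-11494 - 1*12359) = -169 - (-11494 - 1*12359) = -169 - (-11494 - 12359) = -169 - 1*(-23853) = -169 + 23853 = 23684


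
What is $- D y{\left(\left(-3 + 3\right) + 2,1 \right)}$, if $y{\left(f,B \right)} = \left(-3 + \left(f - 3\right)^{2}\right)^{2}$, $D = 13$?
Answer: $-52$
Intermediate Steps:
$y{\left(f,B \right)} = \left(-3 + \left(-3 + f\right)^{2}\right)^{2}$
$- D y{\left(\left(-3 + 3\right) + 2,1 \right)} = \left(-1\right) 13 \left(-3 + \left(-3 + \left(\left(-3 + 3\right) + 2\right)\right)^{2}\right)^{2} = - 13 \left(-3 + \left(-3 + \left(0 + 2\right)\right)^{2}\right)^{2} = - 13 \left(-3 + \left(-3 + 2\right)^{2}\right)^{2} = - 13 \left(-3 + \left(-1\right)^{2}\right)^{2} = - 13 \left(-3 + 1\right)^{2} = - 13 \left(-2\right)^{2} = \left(-13\right) 4 = -52$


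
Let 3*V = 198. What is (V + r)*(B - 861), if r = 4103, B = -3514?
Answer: -18239375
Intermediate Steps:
V = 66 (V = (⅓)*198 = 66)
(V + r)*(B - 861) = (66 + 4103)*(-3514 - 861) = 4169*(-4375) = -18239375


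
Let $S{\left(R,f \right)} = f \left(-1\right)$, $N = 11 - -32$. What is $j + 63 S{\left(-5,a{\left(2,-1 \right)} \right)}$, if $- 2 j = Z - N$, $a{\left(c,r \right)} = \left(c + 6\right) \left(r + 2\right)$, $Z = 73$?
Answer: $-519$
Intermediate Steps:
$N = 43$ ($N = 11 + 32 = 43$)
$a{\left(c,r \right)} = \left(2 + r\right) \left(6 + c\right)$ ($a{\left(c,r \right)} = \left(6 + c\right) \left(2 + r\right) = \left(2 + r\right) \left(6 + c\right)$)
$j = -15$ ($j = - \frac{73 - 43}{2} = \left(- \frac{1}{2}\right) 30 = -15$)
$S{\left(R,f \right)} = - f$
$j + 63 S{\left(-5,a{\left(2,-1 \right)} \right)} = -15 + 63 \left(- (12 + 2 \cdot 2 + 6 \left(-1\right) + 2 \left(-1\right))\right) = -15 + 63 \left(- (12 + 4 - 6 - 2)\right) = -15 + 63 \left(\left(-1\right) 8\right) = -15 + 63 \left(-8\right) = -15 - 504 = -519$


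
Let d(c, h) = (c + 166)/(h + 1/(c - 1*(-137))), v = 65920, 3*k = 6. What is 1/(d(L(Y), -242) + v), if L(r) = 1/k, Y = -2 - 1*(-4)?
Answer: 133096/8773596745 ≈ 1.5170e-5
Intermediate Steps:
k = 2 (k = (1/3)*6 = 2)
Y = 2 (Y = -2 + 4 = 2)
L(r) = 1/2
d(c, h) = (166 + c)/(h + 1/(137 + c)) (d(c, h) = (166 + c)/(h + 1/(c + 137)) = (166 + c)/(h + 1/(137 + c)))
1/(d(L(Y), -242) + v) = 1/((22742 + (1/2)**2 + 303*(1/2))/(1 + 137*(-242) + (1/2)*(-242)) + 65920) = 1/((22742 + 1/4 + 303/2)/(1 - 33154 - 121) + 65920) = 1/((91575/4)/(-33274) + 65920) = 1/(-1/33274*91575/4 + 65920) = 1/(-91575/133096 + 65920) = 1/(8773596745/133096) = 133096/8773596745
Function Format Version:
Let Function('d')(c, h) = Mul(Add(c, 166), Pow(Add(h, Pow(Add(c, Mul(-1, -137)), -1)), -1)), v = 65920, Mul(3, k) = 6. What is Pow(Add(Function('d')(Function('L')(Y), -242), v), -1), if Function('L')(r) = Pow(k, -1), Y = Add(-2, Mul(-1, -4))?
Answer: Rational(133096, 8773596745) ≈ 1.5170e-5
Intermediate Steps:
k = 2 (k = Mul(Rational(1, 3), 6) = 2)
Y = 2 (Y = Add(-2, 4) = 2)
Function('L')(r) = Rational(1, 2) (Function('L')(r) = Pow(2, -1) = Rational(1, 2))
Function('d')(c, h) = Mul(Pow(Add(h, Pow(Add(137, c), -1)), -1), Add(166, c)) (Function('d')(c, h) = Mul(Add(166, c), Pow(Add(h, Pow(Add(c, 137), -1)), -1)) = Mul(Add(166, c), Pow(Add(h, Pow(Add(137, c), -1)), -1)) = Mul(Pow(Add(h, Pow(Add(137, c), -1)), -1), Add(166, c)))
Pow(Add(Function('d')(Function('L')(Y), -242), v), -1) = Pow(Add(Mul(Pow(Add(1, Mul(137, -242), Mul(Rational(1, 2), -242)), -1), Add(22742, Pow(Rational(1, 2), 2), Mul(303, Rational(1, 2)))), 65920), -1) = Pow(Add(Mul(Pow(Add(1, -33154, -121), -1), Add(22742, Rational(1, 4), Rational(303, 2))), 65920), -1) = Pow(Add(Mul(Pow(-33274, -1), Rational(91575, 4)), 65920), -1) = Pow(Add(Mul(Rational(-1, 33274), Rational(91575, 4)), 65920), -1) = Pow(Add(Rational(-91575, 133096), 65920), -1) = Pow(Rational(8773596745, 133096), -1) = Rational(133096, 8773596745)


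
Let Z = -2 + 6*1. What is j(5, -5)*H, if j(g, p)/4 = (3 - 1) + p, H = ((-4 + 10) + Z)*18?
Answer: -2160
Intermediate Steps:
Z = 4 (Z = -2 + 6 = 4)
H = 180 (H = ((-4 + 10) + 4)*18 = (6 + 4)*18 = 10*18 = 180)
j(g, p) = 8 + 4*p (j(g, p) = 4*((3 - 1) + p) = 4*(2 + p) = 8 + 4*p)
j(5, -5)*H = (8 + 4*(-5))*180 = (8 - 20)*180 = -12*180 = -2160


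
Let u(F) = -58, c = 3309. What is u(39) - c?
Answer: -3367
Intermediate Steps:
u(39) - c = -58 - 1*3309 = -58 - 3309 = -3367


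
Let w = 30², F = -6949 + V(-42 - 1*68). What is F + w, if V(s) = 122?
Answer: -5927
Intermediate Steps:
F = -6827 (F = -6949 + 122 = -6827)
w = 900
F + w = -6827 + 900 = -5927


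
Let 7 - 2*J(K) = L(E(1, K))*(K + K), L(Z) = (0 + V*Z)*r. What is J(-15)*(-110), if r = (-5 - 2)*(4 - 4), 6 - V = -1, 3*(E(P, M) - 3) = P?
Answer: -385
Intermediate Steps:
E(P, M) = 3 + P/3
V = 7 (V = 6 - 1*(-1) = 6 + 1 = 7)
r = 0 (r = -7*0 = 0)
L(Z) = 0 (L(Z) = (0 + 7*Z)*0 = (7*Z)*0 = 0)
J(K) = 7/2 (J(K) = 7/2 - 0*(K + K) = 7/2 - 0*2*K = 7/2 - ½*0 = 7/2 + 0 = 7/2)
J(-15)*(-110) = (7/2)*(-110) = -385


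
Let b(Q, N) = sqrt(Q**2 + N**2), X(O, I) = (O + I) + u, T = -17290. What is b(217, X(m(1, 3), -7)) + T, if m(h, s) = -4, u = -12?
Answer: -17290 + sqrt(47618) ≈ -17072.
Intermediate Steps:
X(O, I) = -12 + I + O (X(O, I) = (O + I) - 12 = (I + O) - 12 = -12 + I + O)
b(Q, N) = sqrt(N**2 + Q**2)
b(217, X(m(1, 3), -7)) + T = sqrt((-12 - 7 - 4)**2 + 217**2) - 17290 = sqrt((-23)**2 + 47089) - 17290 = sqrt(529 + 47089) - 17290 = sqrt(47618) - 17290 = -17290 + sqrt(47618)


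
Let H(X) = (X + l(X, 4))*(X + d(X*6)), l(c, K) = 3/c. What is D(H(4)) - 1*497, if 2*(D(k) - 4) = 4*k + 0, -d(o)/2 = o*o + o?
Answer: -11855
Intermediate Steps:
d(o) = -2*o - 2*o² (d(o) = -2*(o*o + o) = -2*(o² + o) = -2*(o + o²) = -2*o - 2*o²)
H(X) = (X + 3/X)*(X - 12*X*(1 + 6*X)) (H(X) = (X + 3/X)*(X - 2*X*6*(1 + X*6)) = (X + 3/X)*(X - 2*6*X*(1 + 6*X)) = (X + 3/X)*(X - 12*X*(1 + 6*X)))
D(k) = 4 + 2*k (D(k) = 4 + (4*k + 0)/2 = 4 + (4*k)/2 = 4 + 2*k)
D(H(4)) - 1*497 = (4 + 2*(-33 - 216*4 - 72*4³ - 11*4²)) - 1*497 = (4 + 2*(-33 - 864 - 72*64 - 11*16)) - 497 = (4 + 2*(-33 - 864 - 4608 - 176)) - 497 = (4 + 2*(-5681)) - 497 = (4 - 11362) - 497 = -11358 - 497 = -11855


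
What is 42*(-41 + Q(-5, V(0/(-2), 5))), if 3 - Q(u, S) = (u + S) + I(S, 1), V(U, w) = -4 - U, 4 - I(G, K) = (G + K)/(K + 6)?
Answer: -1404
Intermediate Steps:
I(G, K) = 4 - (G + K)/(6 + K) (I(G, K) = 4 - (G + K)/(K + 6) = 4 - (G + K)/(6 + K))
Q(u, S) = -6/7 - u - 6*S/7 (Q(u, S) = 3 - ((u + S) + (24 - S + 3*1)/(6 + 1)) = 3 - ((S + u) + (24 - S + 3)/7) = 3 - ((S + u) + (27 - S)/7) = 3 - ((S + u) + (27/7 - S/7)) = 3 - (27/7 + u + 6*S/7) = 3 + (-27/7 - u - 6*S/7) = -6/7 - u - 6*S/7)
42*(-41 + Q(-5, V(0/(-2), 5))) = 42*(-41 + (-6/7 - 1*(-5) - 6*(-4 - 0/(-2))/7)) = 42*(-41 + (-6/7 + 5 - 6*(-4 - 0*(-1)/2)/7)) = 42*(-41 + (-6/7 + 5 - 6*(-4 - 1*0)/7)) = 42*(-41 + (-6/7 + 5 - 6*(-4 + 0)/7)) = 42*(-41 + (-6/7 + 5 - 6/7*(-4))) = 42*(-41 + (-6/7 + 5 + 24/7)) = 42*(-41 + 53/7) = 42*(-234/7) = -1404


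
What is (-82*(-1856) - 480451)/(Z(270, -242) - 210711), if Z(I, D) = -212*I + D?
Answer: 328259/268193 ≈ 1.2240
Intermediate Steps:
Z(I, D) = D - 212*I
(-82*(-1856) - 480451)/(Z(270, -242) - 210711) = (-82*(-1856) - 480451)/((-242 - 212*270) - 210711) = (152192 - 480451)/((-242 - 57240) - 210711) = -328259/(-57482 - 210711) = -328259/(-268193) = -328259*(-1/268193) = 328259/268193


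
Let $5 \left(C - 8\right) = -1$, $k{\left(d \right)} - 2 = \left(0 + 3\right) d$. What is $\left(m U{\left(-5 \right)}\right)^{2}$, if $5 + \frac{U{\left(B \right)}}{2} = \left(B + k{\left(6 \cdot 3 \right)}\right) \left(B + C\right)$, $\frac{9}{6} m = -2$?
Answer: $\frac{30382144}{225} \approx 1.3503 \cdot 10^{5}$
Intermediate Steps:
$k{\left(d \right)} = 2 + 3 d$ ($k{\left(d \right)} = 2 + \left(0 + 3\right) d = 2 + 3 d$)
$C = \frac{39}{5}$ ($C = 8 + \frac{1}{5} \left(-1\right) = 8 - \frac{1}{5} = \frac{39}{5} \approx 7.8$)
$m = - \frac{4}{3}$ ($m = \frac{2}{3} \left(-2\right) = - \frac{4}{3} \approx -1.3333$)
$U{\left(B \right)} = -10 + 2 \left(56 + B\right) \left(\frac{39}{5} + B\right)$ ($U{\left(B \right)} = -10 + 2 \left(B + \left(2 + 3 \cdot 6 \cdot 3\right)\right) \left(B + \frac{39}{5}\right) = -10 + 2 \left(B + \left(2 + 3 \cdot 18\right)\right) \left(\frac{39}{5} + B\right) = -10 + 2 \left(B + \left(2 + 54\right)\right) \left(\frac{39}{5} + B\right) = -10 + 2 \left(B + 56\right) \left(\frac{39}{5} + B\right) = -10 + 2 \left(56 + B\right) \left(\frac{39}{5} + B\right)$)
$\left(m U{\left(-5 \right)}\right)^{2} = \left(- \frac{4 \left(\frac{4318}{5} + 2 \left(-5\right)^{2} + \frac{638}{5} \left(-5\right)\right)}{3}\right)^{2} = \left(- \frac{4 \left(\frac{4318}{5} + 2 \cdot 25 - 638\right)}{3}\right)^{2} = \left(- \frac{4 \left(\frac{4318}{5} + 50 - 638\right)}{3}\right)^{2} = \left(\left(- \frac{4}{3}\right) \frac{1378}{5}\right)^{2} = \left(- \frac{5512}{15}\right)^{2} = \frac{30382144}{225}$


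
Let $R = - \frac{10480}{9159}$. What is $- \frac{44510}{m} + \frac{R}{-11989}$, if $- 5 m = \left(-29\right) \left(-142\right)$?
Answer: $\frac{172096104695}{3184410279} \approx 54.043$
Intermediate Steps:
$R = - \frac{10480}{9159}$ ($R = \left(-10480\right) \frac{1}{9159} = - \frac{10480}{9159} \approx -1.1442$)
$m = - \frac{4118}{5}$ ($m = - \frac{\left(-29\right) \left(-142\right)}{5} = \left(- \frac{1}{5}\right) 4118 = - \frac{4118}{5} \approx -823.6$)
$- \frac{44510}{m} + \frac{R}{-11989} = - \frac{44510}{- \frac{4118}{5}} - \frac{10480}{9159 \left(-11989\right)} = \left(-44510\right) \left(- \frac{5}{4118}\right) - - \frac{10480}{109807251} = \frac{111275}{2059} + \frac{10480}{109807251} = \frac{172096104695}{3184410279}$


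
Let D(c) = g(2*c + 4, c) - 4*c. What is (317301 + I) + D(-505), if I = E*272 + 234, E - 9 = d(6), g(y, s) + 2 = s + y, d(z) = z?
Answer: 322122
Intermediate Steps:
g(y, s) = -2 + s + y (g(y, s) = -2 + (s + y) = -2 + s + y)
E = 15 (E = 9 + 6 = 15)
D(c) = 2 - c (D(c) = (-2 + c + (2*c + 4)) - 4*c = (-2 + c + (4 + 2*c)) - 4*c = (2 + 3*c) - 4*c = 2 - c)
I = 4314 (I = 15*272 + 234 = 4080 + 234 = 4314)
(317301 + I) + D(-505) = (317301 + 4314) + (2 - 1*(-505)) = 321615 + (2 + 505) = 321615 + 507 = 322122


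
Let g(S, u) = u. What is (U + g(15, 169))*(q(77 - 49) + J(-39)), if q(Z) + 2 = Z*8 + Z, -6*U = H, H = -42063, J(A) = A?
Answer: 3029749/2 ≈ 1.5149e+6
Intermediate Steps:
U = 14021/2 (U = -⅙*(-42063) = 14021/2 ≈ 7010.5)
q(Z) = -2 + 9*Z (q(Z) = -2 + (Z*8 + Z) = -2 + (8*Z + Z) = -2 + 9*Z)
(U + g(15, 169))*(q(77 - 49) + J(-39)) = (14021/2 + 169)*((-2 + 9*(77 - 49)) - 39) = 14359*((-2 + 9*28) - 39)/2 = 14359*((-2 + 252) - 39)/2 = 14359*(250 - 39)/2 = (14359/2)*211 = 3029749/2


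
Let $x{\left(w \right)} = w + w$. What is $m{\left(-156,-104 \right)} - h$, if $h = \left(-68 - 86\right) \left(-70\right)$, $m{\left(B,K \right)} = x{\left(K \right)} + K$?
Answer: $-11092$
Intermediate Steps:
$x{\left(w \right)} = 2 w$
$m{\left(B,K \right)} = 3 K$ ($m{\left(B,K \right)} = 2 K + K = 3 K$)
$h = 10780$ ($h = \left(-154\right) \left(-70\right) = 10780$)
$m{\left(-156,-104 \right)} - h = 3 \left(-104\right) - 10780 = -312 - 10780 = -11092$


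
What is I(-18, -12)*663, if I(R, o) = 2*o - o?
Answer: -7956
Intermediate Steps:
I(R, o) = o
I(-18, -12)*663 = -12*663 = -7956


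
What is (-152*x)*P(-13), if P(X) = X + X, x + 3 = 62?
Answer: 233168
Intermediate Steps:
x = 59 (x = -3 + 62 = 59)
P(X) = 2*X
(-152*x)*P(-13) = (-152*59)*(2*(-13)) = -8968*(-26) = 233168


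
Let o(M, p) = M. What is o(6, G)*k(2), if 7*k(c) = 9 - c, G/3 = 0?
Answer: 6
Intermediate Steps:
G = 0 (G = 3*0 = 0)
k(c) = 9/7 - c/7 (k(c) = (9 - c)/7 = 9/7 - c/7)
o(6, G)*k(2) = 6*(9/7 - 1/7*2) = 6*(9/7 - 2/7) = 6*1 = 6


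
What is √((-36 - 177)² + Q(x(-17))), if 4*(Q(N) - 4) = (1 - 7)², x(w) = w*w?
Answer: √45382 ≈ 213.03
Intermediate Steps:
x(w) = w²
Q(N) = 13 (Q(N) = 4 + (1 - 7)²/4 = 4 + (¼)*(-6)² = 4 + (¼)*36 = 4 + 9 = 13)
√((-36 - 177)² + Q(x(-17))) = √((-36 - 177)² + 13) = √((-213)² + 13) = √(45369 + 13) = √45382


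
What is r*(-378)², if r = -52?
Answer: -7429968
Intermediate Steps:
r*(-378)² = -52*(-378)² = -52*142884 = -7429968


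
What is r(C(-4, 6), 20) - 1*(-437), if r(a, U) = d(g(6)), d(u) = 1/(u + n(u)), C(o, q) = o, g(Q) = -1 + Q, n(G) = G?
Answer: 4371/10 ≈ 437.10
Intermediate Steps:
d(u) = 1/(2*u) (d(u) = 1/(u + u) = 1/(2*u))
r(a, U) = ⅒ (r(a, U) = 1/(2*(-1 + 6)) = (½)/5 = (½)*(⅕) = ⅒)
r(C(-4, 6), 20) - 1*(-437) = ⅒ - 1*(-437) = ⅒ + 437 = 4371/10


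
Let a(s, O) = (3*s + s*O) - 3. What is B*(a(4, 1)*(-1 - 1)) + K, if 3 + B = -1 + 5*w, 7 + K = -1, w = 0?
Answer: 96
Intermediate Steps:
K = -8 (K = -7 - 1 = -8)
a(s, O) = -3 + 3*s + O*s (a(s, O) = (3*s + O*s) - 3 = -3 + 3*s + O*s)
B = -4 (B = -3 + (-1 + 5*0) = -3 + (-1 + 0) = -3 - 1 = -4)
B*(a(4, 1)*(-1 - 1)) + K = -4*(-3 + 3*4 + 1*4)*(-1 - 1) - 8 = -4*(-3 + 12 + 4)*(-2) - 8 = -52*(-2) - 8 = -4*(-26) - 8 = 104 - 8 = 96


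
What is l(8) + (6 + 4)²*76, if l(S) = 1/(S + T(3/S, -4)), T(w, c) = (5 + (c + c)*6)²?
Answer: 14113201/1857 ≈ 7600.0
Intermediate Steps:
T(w, c) = (5 + 12*c)² (T(w, c) = (5 + (2*c)*6)² = (5 + 12*c)²)
l(S) = 1/(1849 + S) (l(S) = 1/(S + (5 + 12*(-4))²) = 1/(S + (5 - 48)²) = 1/(S + (-43)²) = 1/(S + 1849) = 1/(1849 + S))
l(8) + (6 + 4)²*76 = 1/(1849 + 8) + (6 + 4)²*76 = 1/1857 + 10²*76 = 1/1857 + 100*76 = 1/1857 + 7600 = 14113201/1857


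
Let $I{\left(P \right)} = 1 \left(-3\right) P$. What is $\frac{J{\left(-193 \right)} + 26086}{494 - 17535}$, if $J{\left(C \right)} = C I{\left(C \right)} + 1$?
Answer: $\frac{85660}{17041} \approx 5.0267$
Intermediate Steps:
$I{\left(P \right)} = - 3 P$
$J{\left(C \right)} = 1 - 3 C^{2}$ ($J{\left(C \right)} = C \left(- 3 C\right) + 1 = - 3 C^{2} + 1 = 1 - 3 C^{2}$)
$\frac{J{\left(-193 \right)} + 26086}{494 - 17535} = \frac{\left(1 - 3 \left(-193\right)^{2}\right) + 26086}{494 - 17535} = \frac{\left(1 - 111747\right) + 26086}{-17041} = \left(\left(1 - 111747\right) + 26086\right) \left(- \frac{1}{17041}\right) = \left(-111746 + 26086\right) \left(- \frac{1}{17041}\right) = \left(-85660\right) \left(- \frac{1}{17041}\right) = \frac{85660}{17041}$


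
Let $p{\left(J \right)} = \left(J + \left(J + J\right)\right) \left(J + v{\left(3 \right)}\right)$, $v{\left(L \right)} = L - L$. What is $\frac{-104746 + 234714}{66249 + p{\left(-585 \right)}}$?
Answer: $\frac{32492}{273231} \approx 0.11892$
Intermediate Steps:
$v{\left(L \right)} = 0$
$p{\left(J \right)} = 3 J^{2}$ ($p{\left(J \right)} = \left(J + \left(J + J\right)\right) \left(J + 0\right) = \left(J + 2 J\right) J = 3 J J = 3 J^{2}$)
$\frac{-104746 + 234714}{66249 + p{\left(-585 \right)}} = \frac{-104746 + 234714}{66249 + 3 \left(-585\right)^{2}} = \frac{129968}{66249 + 3 \cdot 342225} = \frac{129968}{66249 + 1026675} = \frac{129968}{1092924} = 129968 \cdot \frac{1}{1092924} = \frac{32492}{273231}$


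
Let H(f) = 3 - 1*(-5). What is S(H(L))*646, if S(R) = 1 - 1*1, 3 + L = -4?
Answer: 0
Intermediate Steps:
L = -7 (L = -3 - 4 = -7)
H(f) = 8 (H(f) = 3 + 5 = 8)
S(R) = 0 (S(R) = 1 - 1 = 0)
S(H(L))*646 = 0*646 = 0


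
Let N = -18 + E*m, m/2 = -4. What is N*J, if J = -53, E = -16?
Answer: -5830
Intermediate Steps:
m = -8 (m = 2*(-4) = -8)
N = 110 (N = -18 - 16*(-8) = -18 + 128 = 110)
N*J = 110*(-53) = -5830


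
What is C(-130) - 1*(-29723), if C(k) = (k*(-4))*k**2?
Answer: 8817723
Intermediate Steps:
C(k) = -4*k**3 (C(k) = (-4*k)*k**2 = -4*k**3)
C(-130) - 1*(-29723) = -4*(-130)**3 - 1*(-29723) = -4*(-2197000) + 29723 = 8788000 + 29723 = 8817723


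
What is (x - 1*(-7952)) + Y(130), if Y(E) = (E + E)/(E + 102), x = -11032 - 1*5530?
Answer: -499315/58 ≈ -8608.9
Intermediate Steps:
x = -16562 (x = -11032 - 5530 = -16562)
Y(E) = 2*E/(102 + E) (Y(E) = (2*E)/(102 + E) = 2*E/(102 + E))
(x - 1*(-7952)) + Y(130) = (-16562 - 1*(-7952)) + 2*130/(102 + 130) = (-16562 + 7952) + 2*130/232 = -8610 + 2*130*(1/232) = -8610 + 65/58 = -499315/58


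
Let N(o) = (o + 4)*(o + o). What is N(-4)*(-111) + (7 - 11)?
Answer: -4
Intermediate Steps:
N(o) = 2*o*(4 + o) (N(o) = (4 + o)*(2*o) = 2*o*(4 + o))
N(-4)*(-111) + (7 - 11) = (2*(-4)*(4 - 4))*(-111) + (7 - 11) = (2*(-4)*0)*(-111) - 4 = 0*(-111) - 4 = 0 - 4 = -4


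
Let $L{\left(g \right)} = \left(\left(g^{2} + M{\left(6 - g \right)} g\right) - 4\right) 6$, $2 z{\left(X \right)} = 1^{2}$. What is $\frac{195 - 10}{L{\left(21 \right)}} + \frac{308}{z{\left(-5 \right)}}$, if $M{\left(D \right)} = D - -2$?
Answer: $\frac{606329}{984} \approx 616.19$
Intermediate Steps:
$M{\left(D \right)} = 2 + D$ ($M{\left(D \right)} = D + 2 = 2 + D$)
$z{\left(X \right)} = \frac{1}{2}$ ($z{\left(X \right)} = \frac{1^{2}}{2} = \frac{1}{2} \cdot 1 = \frac{1}{2}$)
$L{\left(g \right)} = -24 + 6 g^{2} + 6 g \left(8 - g\right)$ ($L{\left(g \right)} = \left(\left(g^{2} + \left(2 - \left(-6 + g\right)\right) g\right) - 4\right) 6 = \left(\left(g^{2} + \left(8 - g\right) g\right) - 4\right) 6 = \left(\left(g^{2} + g \left(8 - g\right)\right) - 4\right) 6 = \left(-4 + g^{2} + g \left(8 - g\right)\right) 6 = -24 + 6 g^{2} + 6 g \left(8 - g\right)$)
$\frac{195 - 10}{L{\left(21 \right)}} + \frac{308}{z{\left(-5 \right)}} = \frac{195 - 10}{-24 + 48 \cdot 21} + 308 \frac{1}{\frac{1}{2}} = \frac{185}{-24 + 1008} + 308 \cdot 2 = \frac{185}{984} + 616 = \frac{606329}{984}$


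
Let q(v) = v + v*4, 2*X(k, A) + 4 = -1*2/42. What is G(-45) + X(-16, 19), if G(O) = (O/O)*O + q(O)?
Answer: -11425/42 ≈ -272.02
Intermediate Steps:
X(k, A) = -85/42 (X(k, A) = -2 + (-1*2/42)/2 = -2 + (-2*1/42)/2 = -2 + (½)*(-1/21) = -2 - 1/42 = -85/42)
q(v) = 5*v (q(v) = v + 4*v = 5*v)
G(O) = 6*O (G(O) = (O/O)*O + 5*O = 1*O + 5*O = O + 5*O = 6*O)
G(-45) + X(-16, 19) = 6*(-45) - 85/42 = -270 - 85/42 = -11425/42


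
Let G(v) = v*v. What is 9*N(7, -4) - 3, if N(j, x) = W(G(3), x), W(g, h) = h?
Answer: -39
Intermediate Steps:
G(v) = v**2
N(j, x) = x
9*N(7, -4) - 3 = 9*(-4) - 3 = -36 - 3 = -39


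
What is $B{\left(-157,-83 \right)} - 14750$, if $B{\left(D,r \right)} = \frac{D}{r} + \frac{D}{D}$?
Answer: $- \frac{1224010}{83} \approx -14747.0$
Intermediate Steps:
$B{\left(D,r \right)} = 1 + \frac{D}{r}$ ($B{\left(D,r \right)} = \frac{D}{r} + 1 = 1 + \frac{D}{r}$)
$B{\left(-157,-83 \right)} - 14750 = \frac{-157 - 83}{-83} - 14750 = \left(- \frac{1}{83}\right) \left(-240\right) - 14750 = \frac{240}{83} - 14750 = - \frac{1224010}{83}$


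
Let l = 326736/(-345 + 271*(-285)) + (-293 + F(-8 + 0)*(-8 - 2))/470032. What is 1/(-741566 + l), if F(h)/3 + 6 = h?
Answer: -1012918960/751150527228107 ≈ -1.3485e-6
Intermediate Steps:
F(h) = -18 + 3*h
l = -4265736747/1012918960 (l = 326736/(-345 + 271*(-285)) + (-293 + (-18 + 3*(-8 + 0))*(-8 - 2))/470032 = 326736/(-345 - 77235) + (-293 + (-18 + 3*(-8))*(-10))*(1/470032) = 326736/(-77580) + (-293 + (-18 - 24)*(-10))*(1/470032) = 326736*(-1/77580) + (-293 - 42*(-10))*(1/470032) = -9076/2155 + (-293 + 420)*(1/470032) = -9076/2155 + 127*(1/470032) = -9076/2155 + 127/470032 = -4265736747/1012918960 ≈ -4.2113)
1/(-741566 + l) = 1/(-741566 - 4265736747/1012918960) = 1/(-751150527228107/1012918960) = -1012918960/751150527228107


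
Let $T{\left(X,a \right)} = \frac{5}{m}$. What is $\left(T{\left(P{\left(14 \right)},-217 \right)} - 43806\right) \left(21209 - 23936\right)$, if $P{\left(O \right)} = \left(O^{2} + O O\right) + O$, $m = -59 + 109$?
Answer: $\frac{1194586893}{10} \approx 1.1946 \cdot 10^{8}$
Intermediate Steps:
$m = 50$
$P{\left(O \right)} = O + 2 O^{2}$ ($P{\left(O \right)} = \left(O^{2} + O^{2}\right) + O = 2 O^{2} + O = O + 2 O^{2}$)
$T{\left(X,a \right)} = \frac{1}{10}$ ($T{\left(X,a \right)} = \frac{5}{50} = 5 \cdot \frac{1}{50} = \frac{1}{10}$)
$\left(T{\left(P{\left(14 \right)},-217 \right)} - 43806\right) \left(21209 - 23936\right) = \left(\frac{1}{10} - 43806\right) \left(21209 - 23936\right) = \left(- \frac{438059}{10}\right) \left(-2727\right) = \frac{1194586893}{10}$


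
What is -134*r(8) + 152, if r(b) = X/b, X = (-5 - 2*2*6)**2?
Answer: -55739/4 ≈ -13935.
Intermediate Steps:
X = 841 (X = (-5 - 4*6)**2 = (-5 - 24)**2 = (-29)**2 = 841)
r(b) = 841/b
-134*r(8) + 152 = -112694/8 + 152 = -134*841/8 + 152 = -56347/4 + 152 = -55739/4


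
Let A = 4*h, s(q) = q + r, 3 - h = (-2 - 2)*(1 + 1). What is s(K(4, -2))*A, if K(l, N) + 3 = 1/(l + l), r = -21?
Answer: -2101/2 ≈ -1050.5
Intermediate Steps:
K(l, N) = -3 + 1/(2*l) (K(l, N) = -3 + 1/(l + l) = -3 + 1/(2*l))
h = 11 (h = 3 - (-2 - 2)*(1 + 1) = 3 - (-4)*2 = 3 - 1*(-8) = 3 + 8 = 11)
s(q) = -21 + q (s(q) = q - 21 = -21 + q)
A = 44 (A = 4*11 = 44)
s(K(4, -2))*A = (-21 + (-3 + (½)/4))*44 = (-21 + (-3 + (½)*(¼)))*44 = (-21 + (-3 + ⅛))*44 = (-21 - 23/8)*44 = -191/8*44 = -2101/2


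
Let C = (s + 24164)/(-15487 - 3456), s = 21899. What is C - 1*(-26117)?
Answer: 494688268/18943 ≈ 26115.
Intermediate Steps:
C = -46063/18943 (C = (21899 + 24164)/(-15487 - 3456) = 46063/(-18943) = 46063*(-1/18943) = -46063/18943 ≈ -2.4317)
C - 1*(-26117) = -46063/18943 - 1*(-26117) = -46063/18943 + 26117 = 494688268/18943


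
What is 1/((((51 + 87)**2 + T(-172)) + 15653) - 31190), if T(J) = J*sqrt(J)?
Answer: I/(344*sqrt(43) + 3507*I) ≈ 0.0002017 + 0.00012973*I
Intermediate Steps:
T(J) = J**(3/2)
1/((((51 + 87)**2 + T(-172)) + 15653) - 31190) = 1/((((51 + 87)**2 + (-172)**(3/2)) + 15653) - 31190) = 1/(((138**2 - 344*I*sqrt(43)) + 15653) - 31190) = 1/(((19044 - 344*I*sqrt(43)) + 15653) - 31190) = 1/((34697 - 344*I*sqrt(43)) - 31190) = 1/(3507 - 344*I*sqrt(43))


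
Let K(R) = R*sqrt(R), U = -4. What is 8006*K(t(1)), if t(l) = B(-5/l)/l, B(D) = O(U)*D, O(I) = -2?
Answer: 80060*sqrt(10) ≈ 2.5317e+5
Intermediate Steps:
B(D) = -2*D
t(l) = 10/l**2 (t(l) = (-(-10)/l)/l = (10/l)/l = 10/l**2)
K(R) = R**(3/2)
8006*K(t(1)) = 8006*(10/1**2)**(3/2) = 8006*(10*1)**(3/2) = 8006*10**(3/2) = 8006*(10*sqrt(10)) = 80060*sqrt(10)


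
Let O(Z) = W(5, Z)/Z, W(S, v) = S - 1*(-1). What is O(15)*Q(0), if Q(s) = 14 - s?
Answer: 28/5 ≈ 5.6000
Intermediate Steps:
W(S, v) = 1 + S (W(S, v) = S + 1 = 1 + S)
O(Z) = 6/Z (O(Z) = (1 + 5)/Z = 6/Z)
O(15)*Q(0) = (6/15)*(14 - 1*0) = (6*(1/15))*(14 + 0) = (⅖)*14 = 28/5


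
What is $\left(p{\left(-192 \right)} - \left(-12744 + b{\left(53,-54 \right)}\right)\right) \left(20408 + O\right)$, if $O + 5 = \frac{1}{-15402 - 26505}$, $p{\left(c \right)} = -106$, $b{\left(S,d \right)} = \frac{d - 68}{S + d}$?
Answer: $\frac{3567178985440}{13969} \approx 2.5536 \cdot 10^{8}$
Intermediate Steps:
$b{\left(S,d \right)} = \frac{-68 + d}{S + d}$
$O = - \frac{209536}{41907}$ ($O = -5 + \frac{1}{-15402 - 26505} = -5 + \frac{1}{-41907} = -5 - \frac{1}{41907} = - \frac{209536}{41907} \approx -5.0$)
$\left(p{\left(-192 \right)} - \left(-12744 + b{\left(53,-54 \right)}\right)\right) \left(20408 + O\right) = \left(-106 + \left(12744 - \frac{-68 - 54}{53 - 54}\right)\right) \left(20408 - \frac{209536}{41907}\right) = \left(-106 + \left(12744 - \frac{1}{-1} \left(-122\right)\right)\right) \frac{855028520}{41907} = \left(-106 + \left(12744 - \left(-1\right) \left(-122\right)\right)\right) \frac{855028520}{41907} = \left(-106 + \left(12744 - 122\right)\right) \frac{855028520}{41907} = \left(-106 + 12622\right) \frac{855028520}{41907} = 12516 \cdot \frac{855028520}{41907} = \frac{3567178985440}{13969}$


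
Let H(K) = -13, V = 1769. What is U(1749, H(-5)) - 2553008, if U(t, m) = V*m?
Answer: -2576005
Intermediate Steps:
U(t, m) = 1769*m
U(1749, H(-5)) - 2553008 = 1769*(-13) - 2553008 = -22997 - 2553008 = -2576005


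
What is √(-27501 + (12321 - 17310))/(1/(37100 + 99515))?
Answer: 7787055*I*√10 ≈ 2.4625e+7*I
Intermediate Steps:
√(-27501 + (12321 - 17310))/(1/(37100 + 99515)) = √(-27501 - 4989)/(1/136615) = √(-32490)/(1/136615) = (57*I*√10)*136615 = 7787055*I*√10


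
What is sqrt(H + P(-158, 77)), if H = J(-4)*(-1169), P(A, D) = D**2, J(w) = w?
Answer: sqrt(10605) ≈ 102.98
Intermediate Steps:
H = 4676 (H = -4*(-1169) = 4676)
sqrt(H + P(-158, 77)) = sqrt(4676 + 77**2) = sqrt(4676 + 5929) = sqrt(10605)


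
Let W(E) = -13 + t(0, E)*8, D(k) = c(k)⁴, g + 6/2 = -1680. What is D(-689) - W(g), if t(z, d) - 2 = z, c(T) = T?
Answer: 225360027838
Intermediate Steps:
g = -1683 (g = -3 - 1680 = -1683)
t(z, d) = 2 + z
D(k) = k⁴
W(E) = 3 (W(E) = -13 + (2 + 0)*8 = -13 + 2*8 = -13 + 16 = 3)
D(-689) - W(g) = (-689)⁴ - 1*3 = 225360027841 - 3 = 225360027838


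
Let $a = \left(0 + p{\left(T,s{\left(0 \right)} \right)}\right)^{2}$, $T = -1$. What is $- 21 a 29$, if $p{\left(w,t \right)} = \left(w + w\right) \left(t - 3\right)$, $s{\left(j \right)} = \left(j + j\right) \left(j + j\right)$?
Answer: $-21924$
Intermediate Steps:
$s{\left(j \right)} = 4 j^{2}$ ($s{\left(j \right)} = 2 j 2 j = 4 j^{2}$)
$p{\left(w,t \right)} = 2 w \left(-3 + t\right)$
$a = 36$ ($a = \left(0 + 2 \left(-1\right) \left(-3 + 4 \cdot 0^{2}\right)\right)^{2} = \left(0 + 2 \left(-1\right) \left(-3 + 4 \cdot 0\right)\right)^{2} = \left(0 + 2 \left(-1\right) \left(-3 + 0\right)\right)^{2} = \left(0 + 2 \left(-1\right) \left(-3\right)\right)^{2} = \left(0 + 6\right)^{2} = 6^{2} = 36$)
$- 21 a 29 = \left(-21\right) 36 \cdot 29 = \left(-756\right) 29 = -21924$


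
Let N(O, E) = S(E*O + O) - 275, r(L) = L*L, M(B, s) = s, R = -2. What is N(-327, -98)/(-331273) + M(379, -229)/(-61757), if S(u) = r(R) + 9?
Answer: 92041851/20458426661 ≈ 0.0044990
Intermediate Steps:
r(L) = L²
S(u) = 13 (S(u) = (-2)² + 9 = 4 + 9 = 13)
N(O, E) = -262 (N(O, E) = 13 - 275 = -262)
N(-327, -98)/(-331273) + M(379, -229)/(-61757) = -262/(-331273) - 229/(-61757) = -262*(-1/331273) - 229*(-1/61757) = 262/331273 + 229/61757 = 92041851/20458426661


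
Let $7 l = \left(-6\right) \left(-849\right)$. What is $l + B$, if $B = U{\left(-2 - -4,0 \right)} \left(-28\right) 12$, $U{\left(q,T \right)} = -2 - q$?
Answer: $\frac{14502}{7} \approx 2071.7$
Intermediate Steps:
$l = \frac{5094}{7}$ ($l = \frac{\left(-6\right) \left(-849\right)}{7} = \frac{1}{7} \cdot 5094 = \frac{5094}{7} \approx 727.71$)
$B = 1344$ ($B = \left(-2 - \left(-2 - -4\right)\right) \left(-28\right) 12 = \left(-2 - \left(-2 + 4\right)\right) \left(-28\right) 12 = \left(-2 - 2\right) \left(-28\right) 12 = \left(-4\right) \left(-28\right) 12 = 112 \cdot 12 = 1344$)
$l + B = \frac{5094}{7} + 1344 = \frac{14502}{7}$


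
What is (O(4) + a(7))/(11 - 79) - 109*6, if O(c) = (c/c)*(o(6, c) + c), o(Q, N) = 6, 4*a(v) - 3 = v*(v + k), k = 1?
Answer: -177987/272 ≈ -654.36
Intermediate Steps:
a(v) = 3/4 + v*(1 + v)/4 (a(v) = 3/4 + (v*(v + 1))/4 = 3/4 + (v*(1 + v))/4 = 3/4 + v*(1 + v)/4)
O(c) = 6 + c (O(c) = (c/c)*(6 + c) = 1*(6 + c) = 6 + c)
(O(4) + a(7))/(11 - 79) - 109*6 = ((6 + 4) + (3/4 + (1/4)*7 + (1/4)*7**2))/(11 - 79) - 109*6 = (10 + (3/4 + 7/4 + (1/4)*49))/(-68) - 654 = (10 + (3/4 + 7/4 + 49/4))*(-1/68) - 654 = (10 + 59/4)*(-1/68) - 654 = (99/4)*(-1/68) - 654 = -99/272 - 654 = -177987/272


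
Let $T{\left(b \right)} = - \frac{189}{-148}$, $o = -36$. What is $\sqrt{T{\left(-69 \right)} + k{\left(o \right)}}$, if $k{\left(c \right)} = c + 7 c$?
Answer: $\frac{3 i \sqrt{174455}}{74} \approx 16.933 i$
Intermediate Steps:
$k{\left(c \right)} = 8 c$
$T{\left(b \right)} = \frac{189}{148}$ ($T{\left(b \right)} = \left(-189\right) \left(- \frac{1}{148}\right) = \frac{189}{148}$)
$\sqrt{T{\left(-69 \right)} + k{\left(o \right)}} = \sqrt{\frac{189}{148} + 8 \left(-36\right)} = \sqrt{\frac{189}{148} - 288} = \sqrt{- \frac{42435}{148}} = \frac{3 i \sqrt{174455}}{74}$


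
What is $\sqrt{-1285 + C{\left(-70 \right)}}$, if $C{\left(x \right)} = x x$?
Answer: $\sqrt{3615} \approx 60.125$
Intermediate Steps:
$C{\left(x \right)} = x^{2}$
$\sqrt{-1285 + C{\left(-70 \right)}} = \sqrt{-1285 + \left(-70\right)^{2}} = \sqrt{-1285 + 4900} = \sqrt{3615}$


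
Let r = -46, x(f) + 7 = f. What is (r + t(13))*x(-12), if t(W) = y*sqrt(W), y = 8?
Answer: 874 - 152*sqrt(13) ≈ 325.96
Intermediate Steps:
x(f) = -7 + f
t(W) = 8*sqrt(W)
(r + t(13))*x(-12) = (-46 + 8*sqrt(13))*(-7 - 12) = (-46 + 8*sqrt(13))*(-19) = 874 - 152*sqrt(13)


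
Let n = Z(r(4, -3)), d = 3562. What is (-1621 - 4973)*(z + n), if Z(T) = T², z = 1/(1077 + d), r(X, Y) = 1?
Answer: -30596160/4639 ≈ -6595.4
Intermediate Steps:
z = 1/4639 (z = 1/(1077 + 3562) = 1/4639 ≈ 0.00021556)
n = 1 (n = 1² = 1)
(-1621 - 4973)*(z + n) = (-1621 - 4973)*(1/4639 + 1) = -6594*4640/4639 = -30596160/4639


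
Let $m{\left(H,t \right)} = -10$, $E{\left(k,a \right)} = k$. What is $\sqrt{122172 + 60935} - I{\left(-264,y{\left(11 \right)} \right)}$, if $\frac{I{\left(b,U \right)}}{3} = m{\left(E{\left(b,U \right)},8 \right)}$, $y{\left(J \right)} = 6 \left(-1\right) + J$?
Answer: $30 + \sqrt{183107} \approx 457.91$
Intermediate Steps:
$y{\left(J \right)} = -6 + J$
$I{\left(b,U \right)} = -30$ ($I{\left(b,U \right)} = 3 \left(-10\right) = -30$)
$\sqrt{122172 + 60935} - I{\left(-264,y{\left(11 \right)} \right)} = \sqrt{122172 + 60935} - -30 = \sqrt{183107} + 30 = 30 + \sqrt{183107}$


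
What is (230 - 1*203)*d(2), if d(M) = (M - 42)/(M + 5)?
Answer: -1080/7 ≈ -154.29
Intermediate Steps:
d(M) = (-42 + M)/(5 + M)
(230 - 1*203)*d(2) = (230 - 1*203)*((-42 + 2)/(5 + 2)) = (230 - 203)*(-40/7) = 27*((1/7)*(-40)) = 27*(-40/7) = -1080/7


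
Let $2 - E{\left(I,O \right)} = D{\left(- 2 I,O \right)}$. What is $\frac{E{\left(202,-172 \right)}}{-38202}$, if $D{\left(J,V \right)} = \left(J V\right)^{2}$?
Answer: $\frac{2414291071}{19101} \approx 1.264 \cdot 10^{5}$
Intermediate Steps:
$D{\left(J,V \right)} = J^{2} V^{2}$
$E{\left(I,O \right)} = 2 - 4 I^{2} O^{2}$ ($E{\left(I,O \right)} = 2 - \left(- 2 I\right)^{2} O^{2} = 2 - 4 I^{2} O^{2}$)
$\frac{E{\left(202,-172 \right)}}{-38202} = \frac{2 - 4 \cdot 202^{2} \left(-172\right)^{2}}{-38202} = \left(2 - 163216 \cdot 29584\right) \left(- \frac{1}{38202}\right) = \left(2 - 4828582144\right) \left(- \frac{1}{38202}\right) = \left(-4828582142\right) \left(- \frac{1}{38202}\right) = \frac{2414291071}{19101}$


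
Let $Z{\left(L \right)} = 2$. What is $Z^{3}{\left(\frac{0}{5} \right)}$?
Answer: $8$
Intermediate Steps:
$Z^{3}{\left(\frac{0}{5} \right)} = 2^{3} = 8$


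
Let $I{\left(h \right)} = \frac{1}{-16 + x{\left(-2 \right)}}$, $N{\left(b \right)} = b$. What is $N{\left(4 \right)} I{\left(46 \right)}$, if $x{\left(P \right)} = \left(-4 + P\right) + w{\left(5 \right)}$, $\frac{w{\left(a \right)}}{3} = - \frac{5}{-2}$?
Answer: $- \frac{8}{29} \approx -0.27586$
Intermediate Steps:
$w{\left(a \right)} = \frac{15}{2}$ ($w{\left(a \right)} = 3 \left(- \frac{5}{-2}\right) = 3 \left(\left(-5\right) \left(- \frac{1}{2}\right)\right) = 3 \cdot \frac{5}{2} = \frac{15}{2}$)
$x{\left(P \right)} = \frac{7}{2} + P$ ($x{\left(P \right)} = \left(-4 + P\right) + \frac{15}{2} = \frac{7}{2} + P$)
$I{\left(h \right)} = - \frac{2}{29}$ ($I{\left(h \right)} = \frac{1}{-16 + \left(\frac{7}{2} - 2\right)} = \frac{1}{-16 + \frac{3}{2}} = \frac{1}{- \frac{29}{2}} = - \frac{2}{29}$)
$N{\left(4 \right)} I{\left(46 \right)} = 4 \left(- \frac{2}{29}\right) = - \frac{8}{29}$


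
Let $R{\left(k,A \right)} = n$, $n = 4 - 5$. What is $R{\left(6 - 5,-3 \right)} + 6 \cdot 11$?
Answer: $65$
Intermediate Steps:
$n = -1$
$R{\left(k,A \right)} = -1$
$R{\left(6 - 5,-3 \right)} + 6 \cdot 11 = -1 + 6 \cdot 11 = -1 + 66 = 65$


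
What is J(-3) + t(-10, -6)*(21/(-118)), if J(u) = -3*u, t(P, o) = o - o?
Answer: 9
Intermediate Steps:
t(P, o) = 0
J(-3) + t(-10, -6)*(21/(-118)) = -3*(-3) + 0*(21/(-118)) = 9 + 0*(21*(-1/118)) = 9 + 0*(-21/118) = 9 + 0 = 9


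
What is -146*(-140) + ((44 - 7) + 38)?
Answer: 20515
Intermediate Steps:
-146*(-140) + ((44 - 7) + 38) = 20440 + (37 + 38) = 20440 + 75 = 20515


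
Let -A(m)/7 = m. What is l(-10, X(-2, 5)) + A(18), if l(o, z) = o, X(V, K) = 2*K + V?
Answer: -136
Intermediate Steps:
X(V, K) = V + 2*K
A(m) = -7*m
l(-10, X(-2, 5)) + A(18) = -10 - 7*18 = -10 - 126 = -136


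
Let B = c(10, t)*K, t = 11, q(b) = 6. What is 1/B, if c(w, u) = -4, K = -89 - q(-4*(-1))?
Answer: 1/380 ≈ 0.0026316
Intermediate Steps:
K = -95 (K = -89 - 1*6 = -89 - 6 = -95)
B = 380 (B = -4*(-95) = 380)
1/B = 1/380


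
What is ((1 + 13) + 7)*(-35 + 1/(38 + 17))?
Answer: -40404/55 ≈ -734.62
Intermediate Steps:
((1 + 13) + 7)*(-35 + 1/(38 + 17)) = (14 + 7)*(-35 + 1/55) = 21*(-35 + 1/55) = 21*(-1924/55) = -40404/55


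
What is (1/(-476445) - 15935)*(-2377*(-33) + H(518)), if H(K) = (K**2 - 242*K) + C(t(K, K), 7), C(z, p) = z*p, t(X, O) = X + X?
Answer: -1736028857189236/476445 ≈ -3.6437e+9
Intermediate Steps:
t(X, O) = 2*X
C(z, p) = p*z
H(K) = K**2 - 228*K (H(K) = (K**2 - 242*K) + 7*(2*K) = (K**2 - 242*K) + 14*K = K**2 - 228*K)
(1/(-476445) - 15935)*(-2377*(-33) + H(518)) = (1/(-476445) - 15935)*(-2377*(-33) + 518*(-228 + 518)) = (-1/476445 - 15935)*(78441 + 518*290) = -7592151076*(78441 + 150220)/476445 = -7592151076/476445*228661 = -1736028857189236/476445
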